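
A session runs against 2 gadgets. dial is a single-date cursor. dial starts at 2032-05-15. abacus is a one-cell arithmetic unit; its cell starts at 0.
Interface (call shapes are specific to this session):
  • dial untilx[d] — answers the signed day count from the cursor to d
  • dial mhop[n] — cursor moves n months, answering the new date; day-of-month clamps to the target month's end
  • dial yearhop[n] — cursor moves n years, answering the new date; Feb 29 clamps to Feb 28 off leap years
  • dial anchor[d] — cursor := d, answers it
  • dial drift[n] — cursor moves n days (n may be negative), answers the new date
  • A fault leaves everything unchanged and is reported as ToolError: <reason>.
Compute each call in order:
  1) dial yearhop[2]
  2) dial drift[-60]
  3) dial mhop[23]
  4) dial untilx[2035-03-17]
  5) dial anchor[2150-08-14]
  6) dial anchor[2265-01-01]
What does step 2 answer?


→ dial yearhop(n=2)
← 2034-05-15
→ dial drift(n=-60)
← 2034-03-16
→ dial mhop(n=23)
← 2036-02-16
→ dial untilx(d=2035-03-17)
← -336
→ dial anchor(d=2150-08-14)
← 2150-08-14
→ dial anchor(d=2265-01-01)
← 2265-01-01

Answer: 2034-03-16


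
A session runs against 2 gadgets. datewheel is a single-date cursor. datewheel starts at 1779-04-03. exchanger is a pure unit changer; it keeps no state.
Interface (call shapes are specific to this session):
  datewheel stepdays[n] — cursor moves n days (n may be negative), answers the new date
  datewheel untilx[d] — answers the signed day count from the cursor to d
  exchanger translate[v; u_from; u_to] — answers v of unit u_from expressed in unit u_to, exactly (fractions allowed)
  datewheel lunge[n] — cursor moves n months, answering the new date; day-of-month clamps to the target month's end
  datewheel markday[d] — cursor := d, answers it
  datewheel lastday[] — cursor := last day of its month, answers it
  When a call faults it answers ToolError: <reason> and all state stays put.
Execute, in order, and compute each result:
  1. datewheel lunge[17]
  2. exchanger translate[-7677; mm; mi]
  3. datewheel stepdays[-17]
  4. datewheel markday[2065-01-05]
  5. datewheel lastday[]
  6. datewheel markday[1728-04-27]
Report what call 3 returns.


Answer: 1780-08-17

Derivation:
[in] datewheel lunge n: 17
:: 1780-09-03
[in] exchanger translate v: -7677 u_from: mm u_to: mi
:: -853/178816
[in] datewheel stepdays n: -17
:: 1780-08-17
[in] datewheel markday d: 2065-01-05
:: 2065-01-05
[in] datewheel lastday
:: 2065-01-31
[in] datewheel markday d: 1728-04-27
:: 1728-04-27


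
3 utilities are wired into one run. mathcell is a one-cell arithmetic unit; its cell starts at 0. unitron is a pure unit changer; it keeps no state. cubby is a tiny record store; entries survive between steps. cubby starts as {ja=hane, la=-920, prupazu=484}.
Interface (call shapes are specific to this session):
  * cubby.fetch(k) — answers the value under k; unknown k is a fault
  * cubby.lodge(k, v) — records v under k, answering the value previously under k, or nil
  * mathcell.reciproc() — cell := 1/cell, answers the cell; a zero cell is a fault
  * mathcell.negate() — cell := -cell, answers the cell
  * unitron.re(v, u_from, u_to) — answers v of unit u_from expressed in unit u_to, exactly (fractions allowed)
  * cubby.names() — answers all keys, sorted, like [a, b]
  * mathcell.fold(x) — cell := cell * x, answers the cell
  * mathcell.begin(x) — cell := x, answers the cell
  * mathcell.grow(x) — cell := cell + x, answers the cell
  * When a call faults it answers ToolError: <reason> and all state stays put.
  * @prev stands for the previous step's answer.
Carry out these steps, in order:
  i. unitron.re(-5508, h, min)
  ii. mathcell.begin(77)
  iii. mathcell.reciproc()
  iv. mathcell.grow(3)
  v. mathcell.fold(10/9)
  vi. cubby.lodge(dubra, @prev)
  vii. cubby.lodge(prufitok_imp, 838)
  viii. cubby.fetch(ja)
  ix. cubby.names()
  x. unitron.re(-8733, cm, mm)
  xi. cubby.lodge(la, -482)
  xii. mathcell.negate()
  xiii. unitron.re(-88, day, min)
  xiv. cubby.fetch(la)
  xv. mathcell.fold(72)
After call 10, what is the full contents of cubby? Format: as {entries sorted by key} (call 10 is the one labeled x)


Act: unitron.re[v: -5508; u_from: h; u_to: min]
Obs: -330480
Act: mathcell.begin[x: 77]
Obs: 77
Act: mathcell.reciproc[]
Obs: 1/77
Act: mathcell.grow[x: 3]
Obs: 232/77
Act: mathcell.fold[x: 10/9]
Obs: 2320/693
Act: cubby.lodge[k: dubra; v: @prev]
Obs: nil
Act: cubby.lodge[k: prufitok_imp; v: 838]
Obs: nil
Act: cubby.fetch[k: ja]
Obs: hane
Act: cubby.names[]
Obs: [dubra, ja, la, prufitok_imp, prupazu]
Act: unitron.re[v: -8733; u_from: cm; u_to: mm]
Obs: -87330
Act: cubby.lodge[k: la; v: -482]
Obs: -920
Act: mathcell.negate[]
Obs: -2320/693
Act: unitron.re[v: -88; u_from: day; u_to: min]
Obs: -126720
Act: cubby.fetch[k: la]
Obs: -482
Act: mathcell.fold[x: 72]
Obs: -18560/77

Answer: {dubra=2320/693, ja=hane, la=-920, prufitok_imp=838, prupazu=484}


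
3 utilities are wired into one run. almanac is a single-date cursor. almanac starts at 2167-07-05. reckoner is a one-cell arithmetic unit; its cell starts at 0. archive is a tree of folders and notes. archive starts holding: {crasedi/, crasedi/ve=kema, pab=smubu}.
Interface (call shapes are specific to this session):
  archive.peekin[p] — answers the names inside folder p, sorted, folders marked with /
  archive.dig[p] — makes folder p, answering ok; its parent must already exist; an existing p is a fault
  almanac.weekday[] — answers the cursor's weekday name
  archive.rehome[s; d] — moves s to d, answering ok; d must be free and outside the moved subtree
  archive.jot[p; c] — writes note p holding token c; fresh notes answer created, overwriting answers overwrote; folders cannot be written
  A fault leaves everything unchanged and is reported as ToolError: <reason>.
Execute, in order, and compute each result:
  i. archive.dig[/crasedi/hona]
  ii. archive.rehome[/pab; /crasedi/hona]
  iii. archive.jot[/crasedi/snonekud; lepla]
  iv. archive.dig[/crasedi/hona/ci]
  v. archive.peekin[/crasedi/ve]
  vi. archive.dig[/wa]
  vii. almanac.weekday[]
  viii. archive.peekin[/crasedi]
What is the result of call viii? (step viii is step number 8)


;; archive.dig(p=/crasedi/hona) ~> ok
;; archive.rehome(s=/pab, d=/crasedi/hona) ~> ToolError: exists
;; archive.jot(p=/crasedi/snonekud, c=lepla) ~> created
;; archive.dig(p=/crasedi/hona/ci) ~> ok
;; archive.peekin(p=/crasedi/ve) ~> ToolError: not a directory
;; archive.dig(p=/wa) ~> ok
;; almanac.weekday() ~> Sunday
;; archive.peekin(p=/crasedi) ~> [hona/, snonekud, ve]

Answer: [hona/, snonekud, ve]


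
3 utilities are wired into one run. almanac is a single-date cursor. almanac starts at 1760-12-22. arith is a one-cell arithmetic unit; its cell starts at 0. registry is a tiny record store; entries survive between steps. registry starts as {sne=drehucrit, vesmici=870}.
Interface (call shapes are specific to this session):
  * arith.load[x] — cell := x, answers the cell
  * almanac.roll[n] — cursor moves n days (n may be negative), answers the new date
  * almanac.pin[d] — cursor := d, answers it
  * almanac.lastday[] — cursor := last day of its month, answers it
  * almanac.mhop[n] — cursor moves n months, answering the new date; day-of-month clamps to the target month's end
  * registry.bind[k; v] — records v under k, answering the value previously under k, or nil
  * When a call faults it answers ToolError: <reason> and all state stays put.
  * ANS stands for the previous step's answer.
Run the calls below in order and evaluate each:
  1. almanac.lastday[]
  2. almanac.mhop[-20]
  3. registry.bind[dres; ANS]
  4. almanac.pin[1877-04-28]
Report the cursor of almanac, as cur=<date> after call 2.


Answer: cur=1759-04-30

Derivation:
% almanac.lastday
[out] 1760-12-31
% almanac.mhop n→-20
[out] 1759-04-30
% registry.bind k→dres v→ANS
[out] nil
% almanac.pin d→1877-04-28
[out] 1877-04-28


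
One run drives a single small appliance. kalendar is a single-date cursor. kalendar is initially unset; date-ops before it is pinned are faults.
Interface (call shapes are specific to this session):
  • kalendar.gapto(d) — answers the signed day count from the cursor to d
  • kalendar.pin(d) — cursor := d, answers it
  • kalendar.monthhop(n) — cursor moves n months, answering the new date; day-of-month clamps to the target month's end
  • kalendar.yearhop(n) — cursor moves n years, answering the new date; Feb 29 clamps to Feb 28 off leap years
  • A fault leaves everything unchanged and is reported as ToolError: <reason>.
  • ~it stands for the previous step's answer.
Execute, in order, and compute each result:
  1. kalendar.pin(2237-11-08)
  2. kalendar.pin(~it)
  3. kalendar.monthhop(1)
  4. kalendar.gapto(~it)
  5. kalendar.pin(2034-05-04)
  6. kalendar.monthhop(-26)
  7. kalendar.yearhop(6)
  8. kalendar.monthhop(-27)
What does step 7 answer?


Answer: 2038-03-04

Derivation:
[in] pin d: 2237-11-08
[out] 2237-11-08
[in] pin d: ~it
[out] 2237-11-08
[in] monthhop n: 1
[out] 2237-12-08
[in] gapto d: ~it
[out] 0
[in] pin d: 2034-05-04
[out] 2034-05-04
[in] monthhop n: -26
[out] 2032-03-04
[in] yearhop n: 6
[out] 2038-03-04
[in] monthhop n: -27
[out] 2035-12-04


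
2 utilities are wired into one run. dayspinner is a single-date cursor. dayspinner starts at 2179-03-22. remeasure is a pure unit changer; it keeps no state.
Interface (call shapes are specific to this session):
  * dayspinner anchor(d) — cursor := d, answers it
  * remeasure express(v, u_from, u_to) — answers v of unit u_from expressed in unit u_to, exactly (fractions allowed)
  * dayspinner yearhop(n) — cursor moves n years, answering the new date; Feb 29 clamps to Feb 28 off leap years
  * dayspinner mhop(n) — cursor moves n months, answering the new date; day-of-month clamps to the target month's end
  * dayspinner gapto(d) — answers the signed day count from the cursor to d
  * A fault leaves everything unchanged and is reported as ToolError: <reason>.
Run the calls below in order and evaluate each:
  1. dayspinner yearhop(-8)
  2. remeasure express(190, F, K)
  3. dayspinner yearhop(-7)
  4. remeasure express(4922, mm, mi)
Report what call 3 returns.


Answer: 2164-03-22

Derivation:
Calling dayspinner yearhop(n: -8), — result: 2171-03-22.
I invoke remeasure express(v: 190, u_from: F, u_to: K), → 64967/180.
I call dayspinner yearhop(n: -7), → 2164-03-22.
Now I run remeasure express(v: 4922, u_from: mm, u_to: mi), and get 2461/804672.


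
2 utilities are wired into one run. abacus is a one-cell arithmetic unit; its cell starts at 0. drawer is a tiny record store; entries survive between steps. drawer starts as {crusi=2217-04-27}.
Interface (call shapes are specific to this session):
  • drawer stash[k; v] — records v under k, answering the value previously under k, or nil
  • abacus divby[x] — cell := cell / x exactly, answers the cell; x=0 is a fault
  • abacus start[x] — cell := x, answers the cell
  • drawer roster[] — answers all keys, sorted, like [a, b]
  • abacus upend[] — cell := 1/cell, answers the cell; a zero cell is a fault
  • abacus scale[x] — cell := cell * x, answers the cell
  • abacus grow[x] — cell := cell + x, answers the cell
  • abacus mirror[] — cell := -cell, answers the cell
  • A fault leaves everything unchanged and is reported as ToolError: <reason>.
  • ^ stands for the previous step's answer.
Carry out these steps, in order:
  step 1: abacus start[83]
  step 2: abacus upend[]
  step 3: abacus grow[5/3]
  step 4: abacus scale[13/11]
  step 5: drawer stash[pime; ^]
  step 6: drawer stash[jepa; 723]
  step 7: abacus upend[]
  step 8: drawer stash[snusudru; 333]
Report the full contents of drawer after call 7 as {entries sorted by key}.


Answer: {crusi=2217-04-27, jepa=723, pime=494/249}

Derivation:
% abacus start(x: 83) => 83
% abacus upend() => 1/83
% abacus grow(x: 5/3) => 418/249
% abacus scale(x: 13/11) => 494/249
% drawer stash(k: pime, v: ^) => nil
% drawer stash(k: jepa, v: 723) => nil
% abacus upend() => 249/494
% drawer stash(k: snusudru, v: 333) => nil


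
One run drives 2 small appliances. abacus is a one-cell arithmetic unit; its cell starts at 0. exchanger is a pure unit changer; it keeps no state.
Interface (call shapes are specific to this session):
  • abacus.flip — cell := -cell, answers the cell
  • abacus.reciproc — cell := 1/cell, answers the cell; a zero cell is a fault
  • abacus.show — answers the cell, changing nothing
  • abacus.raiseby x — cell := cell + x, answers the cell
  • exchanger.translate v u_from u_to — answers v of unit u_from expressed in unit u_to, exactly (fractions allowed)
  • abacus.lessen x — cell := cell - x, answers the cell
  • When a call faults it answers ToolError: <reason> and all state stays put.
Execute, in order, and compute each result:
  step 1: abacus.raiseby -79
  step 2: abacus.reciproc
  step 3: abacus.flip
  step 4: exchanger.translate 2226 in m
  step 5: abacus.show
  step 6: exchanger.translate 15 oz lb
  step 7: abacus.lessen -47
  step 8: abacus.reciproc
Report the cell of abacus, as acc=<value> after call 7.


I run abacus.raiseby passing -79, and see -79.
I use abacus.reciproc(), → -1/79.
Now I run abacus.flip(), and get 1/79.
Invoking exchanger.translate passing 2226, in, m: 141351/2500.
Next I call abacus.show, — result: 1/79.
Using exchanger.translate passing 15, oz, lb, which returns 15/16.
I try abacus.lessen passing -47, and see 3714/79.
I call abacus.reciproc: 79/3714.

Answer: acc=3714/79


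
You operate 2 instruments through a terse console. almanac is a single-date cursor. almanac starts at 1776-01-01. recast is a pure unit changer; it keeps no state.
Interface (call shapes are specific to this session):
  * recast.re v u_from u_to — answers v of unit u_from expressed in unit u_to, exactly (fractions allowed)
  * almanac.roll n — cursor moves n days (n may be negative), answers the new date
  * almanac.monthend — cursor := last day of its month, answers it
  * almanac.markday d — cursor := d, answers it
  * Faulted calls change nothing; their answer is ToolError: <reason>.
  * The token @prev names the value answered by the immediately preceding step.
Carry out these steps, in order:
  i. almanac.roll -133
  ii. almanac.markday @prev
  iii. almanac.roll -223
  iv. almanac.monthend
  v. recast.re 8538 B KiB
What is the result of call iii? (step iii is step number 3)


==> almanac.roll(-133)
<== 1775-08-21
==> almanac.markday(@prev)
<== 1775-08-21
==> almanac.roll(-223)
<== 1775-01-10
==> almanac.monthend()
<== 1775-01-31
==> recast.re(8538, B, KiB)
<== 4269/512

Answer: 1775-01-10


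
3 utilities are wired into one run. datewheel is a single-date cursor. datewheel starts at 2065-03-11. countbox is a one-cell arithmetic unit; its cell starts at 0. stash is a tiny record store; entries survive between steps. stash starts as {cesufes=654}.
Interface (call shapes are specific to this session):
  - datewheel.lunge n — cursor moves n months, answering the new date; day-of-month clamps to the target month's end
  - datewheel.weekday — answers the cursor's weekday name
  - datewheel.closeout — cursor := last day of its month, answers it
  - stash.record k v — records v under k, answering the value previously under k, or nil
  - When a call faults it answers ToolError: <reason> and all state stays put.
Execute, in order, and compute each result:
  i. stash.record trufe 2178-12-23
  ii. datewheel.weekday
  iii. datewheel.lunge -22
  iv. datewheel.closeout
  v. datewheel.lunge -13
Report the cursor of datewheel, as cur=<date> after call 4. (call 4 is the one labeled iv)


Act: stash.record[k=trufe; v=2178-12-23]
Obs: nil
Act: datewheel.weekday[]
Obs: Wednesday
Act: datewheel.lunge[n=-22]
Obs: 2063-05-11
Act: datewheel.closeout[]
Obs: 2063-05-31
Act: datewheel.lunge[n=-13]
Obs: 2062-04-30

Answer: cur=2063-05-31


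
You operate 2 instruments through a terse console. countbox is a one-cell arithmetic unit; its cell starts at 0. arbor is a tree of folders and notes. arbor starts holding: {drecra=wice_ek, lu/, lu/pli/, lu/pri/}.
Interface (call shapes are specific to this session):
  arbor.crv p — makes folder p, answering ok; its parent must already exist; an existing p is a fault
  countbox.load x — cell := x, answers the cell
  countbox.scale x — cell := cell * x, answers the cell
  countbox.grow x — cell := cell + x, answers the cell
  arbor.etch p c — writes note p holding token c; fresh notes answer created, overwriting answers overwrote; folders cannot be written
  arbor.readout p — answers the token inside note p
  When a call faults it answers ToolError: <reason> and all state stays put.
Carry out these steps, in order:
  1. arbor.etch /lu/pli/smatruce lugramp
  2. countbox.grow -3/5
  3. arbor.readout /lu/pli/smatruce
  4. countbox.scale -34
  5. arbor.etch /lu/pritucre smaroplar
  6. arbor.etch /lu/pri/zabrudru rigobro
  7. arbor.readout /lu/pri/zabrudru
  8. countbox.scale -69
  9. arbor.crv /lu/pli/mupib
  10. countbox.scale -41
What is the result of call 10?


>>> arbor.etch p=/lu/pli/smatruce c=lugramp
[out] created
>>> countbox.grow x=-3/5
[out] -3/5
>>> arbor.readout p=/lu/pli/smatruce
[out] lugramp
>>> countbox.scale x=-34
[out] 102/5
>>> arbor.etch p=/lu/pritucre c=smaroplar
[out] created
>>> arbor.etch p=/lu/pri/zabrudru c=rigobro
[out] created
>>> arbor.readout p=/lu/pri/zabrudru
[out] rigobro
>>> countbox.scale x=-69
[out] -7038/5
>>> arbor.crv p=/lu/pli/mupib
[out] ok
>>> countbox.scale x=-41
[out] 288558/5

Answer: 288558/5


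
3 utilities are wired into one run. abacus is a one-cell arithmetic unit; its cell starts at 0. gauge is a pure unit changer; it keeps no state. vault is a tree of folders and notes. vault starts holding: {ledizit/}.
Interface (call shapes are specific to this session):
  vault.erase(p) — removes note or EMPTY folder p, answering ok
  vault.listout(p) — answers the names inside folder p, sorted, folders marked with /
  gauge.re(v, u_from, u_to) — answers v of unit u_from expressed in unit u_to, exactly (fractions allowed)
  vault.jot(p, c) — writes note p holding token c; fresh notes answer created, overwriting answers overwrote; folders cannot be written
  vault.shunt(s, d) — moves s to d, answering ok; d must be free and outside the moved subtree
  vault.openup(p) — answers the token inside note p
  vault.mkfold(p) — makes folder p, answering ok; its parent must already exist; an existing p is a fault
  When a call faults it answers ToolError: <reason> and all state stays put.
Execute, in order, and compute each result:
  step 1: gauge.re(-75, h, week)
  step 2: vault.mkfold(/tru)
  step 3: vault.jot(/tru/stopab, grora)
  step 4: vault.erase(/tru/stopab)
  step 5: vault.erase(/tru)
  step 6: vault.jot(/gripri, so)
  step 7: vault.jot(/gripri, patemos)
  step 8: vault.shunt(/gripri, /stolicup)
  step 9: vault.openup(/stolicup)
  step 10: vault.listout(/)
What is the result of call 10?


>> gauge.re(v→-75, u_from→h, u_to→week)
<< -25/56
>> vault.mkfold(p→/tru)
<< ok
>> vault.jot(p→/tru/stopab, c→grora)
<< created
>> vault.erase(p→/tru/stopab)
<< ok
>> vault.erase(p→/tru)
<< ok
>> vault.jot(p→/gripri, c→so)
<< created
>> vault.jot(p→/gripri, c→patemos)
<< overwrote
>> vault.shunt(s→/gripri, d→/stolicup)
<< ok
>> vault.openup(p→/stolicup)
<< patemos
>> vault.listout(p→/)
<< [ledizit/, stolicup]

Answer: [ledizit/, stolicup]


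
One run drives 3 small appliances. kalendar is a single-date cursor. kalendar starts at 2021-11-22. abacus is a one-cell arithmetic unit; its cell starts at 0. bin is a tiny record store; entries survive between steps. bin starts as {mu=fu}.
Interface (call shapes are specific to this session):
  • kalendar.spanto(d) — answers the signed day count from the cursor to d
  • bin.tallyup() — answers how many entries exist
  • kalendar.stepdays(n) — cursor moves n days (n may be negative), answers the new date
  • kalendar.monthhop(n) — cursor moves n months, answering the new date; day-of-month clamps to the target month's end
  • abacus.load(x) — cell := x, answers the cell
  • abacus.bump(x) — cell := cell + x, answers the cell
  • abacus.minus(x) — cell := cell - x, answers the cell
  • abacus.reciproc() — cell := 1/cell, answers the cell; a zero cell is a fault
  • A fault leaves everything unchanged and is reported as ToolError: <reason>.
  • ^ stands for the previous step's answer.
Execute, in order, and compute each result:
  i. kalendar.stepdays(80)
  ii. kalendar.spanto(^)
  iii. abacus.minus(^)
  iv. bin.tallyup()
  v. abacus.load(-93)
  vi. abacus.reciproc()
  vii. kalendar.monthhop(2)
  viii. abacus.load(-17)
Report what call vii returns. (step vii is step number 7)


Answer: 2022-04-10

Derivation:
Act: kalendar.stepdays[80]
Obs: 2022-02-10
Act: kalendar.spanto[^]
Obs: 0
Act: abacus.minus[^]
Obs: 0
Act: bin.tallyup[]
Obs: 1
Act: abacus.load[-93]
Obs: -93
Act: abacus.reciproc[]
Obs: -1/93
Act: kalendar.monthhop[2]
Obs: 2022-04-10
Act: abacus.load[-17]
Obs: -17


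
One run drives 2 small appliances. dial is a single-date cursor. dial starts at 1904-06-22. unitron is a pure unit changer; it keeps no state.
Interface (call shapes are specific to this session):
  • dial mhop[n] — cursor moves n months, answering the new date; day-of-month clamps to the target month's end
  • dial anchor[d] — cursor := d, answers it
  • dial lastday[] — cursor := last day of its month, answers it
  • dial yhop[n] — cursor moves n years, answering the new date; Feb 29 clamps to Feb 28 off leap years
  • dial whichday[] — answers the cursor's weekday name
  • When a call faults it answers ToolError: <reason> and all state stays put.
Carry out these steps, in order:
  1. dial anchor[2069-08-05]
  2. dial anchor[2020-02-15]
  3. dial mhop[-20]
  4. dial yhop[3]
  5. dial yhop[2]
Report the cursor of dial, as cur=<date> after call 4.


Answer: cur=2021-06-15

Derivation:
·→ dial anchor(d: 2069-08-05)
·← 2069-08-05
·→ dial anchor(d: 2020-02-15)
·← 2020-02-15
·→ dial mhop(n: -20)
·← 2018-06-15
·→ dial yhop(n: 3)
·← 2021-06-15
·→ dial yhop(n: 2)
·← 2023-06-15


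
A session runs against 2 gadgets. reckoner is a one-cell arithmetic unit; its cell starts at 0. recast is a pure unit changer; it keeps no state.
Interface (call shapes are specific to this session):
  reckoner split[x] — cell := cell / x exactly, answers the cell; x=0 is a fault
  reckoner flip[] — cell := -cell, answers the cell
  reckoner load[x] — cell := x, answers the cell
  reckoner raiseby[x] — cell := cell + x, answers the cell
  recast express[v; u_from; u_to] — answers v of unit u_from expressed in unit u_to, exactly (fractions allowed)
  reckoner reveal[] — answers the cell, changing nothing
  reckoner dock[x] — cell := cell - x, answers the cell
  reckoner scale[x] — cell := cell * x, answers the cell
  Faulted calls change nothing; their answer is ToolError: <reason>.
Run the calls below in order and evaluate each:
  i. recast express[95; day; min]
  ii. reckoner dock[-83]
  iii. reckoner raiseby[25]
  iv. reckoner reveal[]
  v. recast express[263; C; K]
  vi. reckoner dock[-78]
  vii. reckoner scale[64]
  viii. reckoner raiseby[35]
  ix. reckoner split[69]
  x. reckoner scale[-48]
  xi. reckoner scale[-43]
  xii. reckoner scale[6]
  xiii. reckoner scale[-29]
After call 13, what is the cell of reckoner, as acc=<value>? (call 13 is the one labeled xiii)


Answer: acc=-1429241568/23

Derivation:
I invoke recast express with v='95', u_from='day', u_to='min', and get 136800.
Invoking reckoner dock with x='-83', and get 83.
Now I run reckoner raiseby with x='25', and see 108.
I run reckoner reveal, yielding 108.
I try recast express with v='263', u_from='C', u_to='K': 10723/20.
Now I run reckoner dock with x='-78', → 186.
I try reckoner scale with x='64': 11904.
Then reckoner raiseby with x='35', and get 11939.
Calling reckoner split with x='69': 11939/69.
Calling reckoner scale with x='-48', → -191024/23.
I try reckoner scale with x='-43', yielding 8214032/23.
I call reckoner scale with x='6', yielding 49284192/23.
Using reckoner scale with x='-29', yielding -1429241568/23.


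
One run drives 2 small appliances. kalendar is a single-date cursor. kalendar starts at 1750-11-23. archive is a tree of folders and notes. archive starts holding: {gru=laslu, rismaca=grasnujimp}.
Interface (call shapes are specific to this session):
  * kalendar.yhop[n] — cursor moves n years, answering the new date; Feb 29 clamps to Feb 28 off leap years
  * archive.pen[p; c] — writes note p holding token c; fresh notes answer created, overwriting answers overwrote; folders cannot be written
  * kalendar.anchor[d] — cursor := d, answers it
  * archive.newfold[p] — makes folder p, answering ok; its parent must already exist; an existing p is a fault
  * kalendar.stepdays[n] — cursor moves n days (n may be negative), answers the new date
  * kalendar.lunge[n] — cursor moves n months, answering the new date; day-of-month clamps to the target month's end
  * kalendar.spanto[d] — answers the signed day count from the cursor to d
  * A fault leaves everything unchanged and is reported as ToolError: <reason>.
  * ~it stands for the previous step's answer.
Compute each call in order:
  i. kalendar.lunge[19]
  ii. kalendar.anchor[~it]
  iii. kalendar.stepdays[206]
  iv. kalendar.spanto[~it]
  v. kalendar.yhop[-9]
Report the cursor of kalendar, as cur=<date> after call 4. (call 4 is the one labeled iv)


Answer: cur=1753-01-15

Derivation:
# 1. kalendar.lunge(19) : 1752-06-23
# 2. kalendar.anchor(~it) : 1752-06-23
# 3. kalendar.stepdays(206) : 1753-01-15
# 4. kalendar.spanto(~it) : 0
# 5. kalendar.yhop(-9) : 1744-01-15


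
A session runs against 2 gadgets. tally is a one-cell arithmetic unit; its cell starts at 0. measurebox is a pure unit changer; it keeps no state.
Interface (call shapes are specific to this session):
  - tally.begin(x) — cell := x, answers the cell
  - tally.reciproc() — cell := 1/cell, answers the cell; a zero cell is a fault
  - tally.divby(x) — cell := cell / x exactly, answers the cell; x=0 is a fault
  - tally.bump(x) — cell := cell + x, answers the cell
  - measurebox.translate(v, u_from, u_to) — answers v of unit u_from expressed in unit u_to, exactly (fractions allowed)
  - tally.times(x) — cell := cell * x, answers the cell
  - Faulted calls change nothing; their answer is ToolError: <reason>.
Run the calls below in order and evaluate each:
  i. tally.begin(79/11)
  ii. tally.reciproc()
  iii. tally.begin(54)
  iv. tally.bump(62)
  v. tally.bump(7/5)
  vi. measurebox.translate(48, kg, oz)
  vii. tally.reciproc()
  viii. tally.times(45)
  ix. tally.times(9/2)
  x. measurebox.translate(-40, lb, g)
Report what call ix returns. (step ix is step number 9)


Answer: 2025/1174

Derivation:
;; 1. begin(x=79/11) -> 79/11
;; 2. reciproc() -> 11/79
;; 3. begin(x=54) -> 54
;; 4. bump(x=62) -> 116
;; 5. bump(x=7/5) -> 587/5
;; 6. translate(v=48, u_from=kg, u_to=oz) -> 76800000000/45359237
;; 7. reciproc() -> 5/587
;; 8. times(x=45) -> 225/587
;; 9. times(x=9/2) -> 2025/1174
;; 10. translate(v=-40, u_from=lb, u_to=g) -> -45359237/2500


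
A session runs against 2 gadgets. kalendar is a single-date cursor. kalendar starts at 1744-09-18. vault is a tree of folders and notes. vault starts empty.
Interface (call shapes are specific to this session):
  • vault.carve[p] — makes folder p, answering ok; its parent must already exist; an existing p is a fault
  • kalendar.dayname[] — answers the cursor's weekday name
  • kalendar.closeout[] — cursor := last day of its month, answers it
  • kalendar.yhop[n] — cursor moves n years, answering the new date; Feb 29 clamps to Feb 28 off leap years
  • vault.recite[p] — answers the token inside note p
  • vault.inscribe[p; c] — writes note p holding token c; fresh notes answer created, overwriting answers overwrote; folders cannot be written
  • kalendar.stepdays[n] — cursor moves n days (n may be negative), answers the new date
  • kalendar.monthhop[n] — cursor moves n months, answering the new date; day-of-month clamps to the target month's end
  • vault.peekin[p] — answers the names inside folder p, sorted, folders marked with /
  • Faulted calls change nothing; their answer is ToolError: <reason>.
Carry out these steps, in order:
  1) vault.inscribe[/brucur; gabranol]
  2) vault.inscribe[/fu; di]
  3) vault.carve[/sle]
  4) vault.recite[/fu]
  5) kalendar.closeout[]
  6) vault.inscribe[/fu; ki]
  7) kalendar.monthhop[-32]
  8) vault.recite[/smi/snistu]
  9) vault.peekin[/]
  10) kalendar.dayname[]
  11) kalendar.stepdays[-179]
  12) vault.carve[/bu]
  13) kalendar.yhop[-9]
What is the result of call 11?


Answer: 1741-08-04

Derivation:
$ inscribe /brucur gabranol
[out] created
$ inscribe /fu di
[out] created
$ carve /sle
[out] ok
$ recite /fu
[out] di
$ closeout
[out] 1744-09-30
$ inscribe /fu ki
[out] overwrote
$ monthhop -32
[out] 1742-01-30
$ recite /smi/snistu
[out] ToolError: not found
$ peekin /
[out] [brucur, fu, sle/]
$ dayname
[out] Tuesday
$ stepdays -179
[out] 1741-08-04
$ carve /bu
[out] ok
$ yhop -9
[out] 1732-08-04


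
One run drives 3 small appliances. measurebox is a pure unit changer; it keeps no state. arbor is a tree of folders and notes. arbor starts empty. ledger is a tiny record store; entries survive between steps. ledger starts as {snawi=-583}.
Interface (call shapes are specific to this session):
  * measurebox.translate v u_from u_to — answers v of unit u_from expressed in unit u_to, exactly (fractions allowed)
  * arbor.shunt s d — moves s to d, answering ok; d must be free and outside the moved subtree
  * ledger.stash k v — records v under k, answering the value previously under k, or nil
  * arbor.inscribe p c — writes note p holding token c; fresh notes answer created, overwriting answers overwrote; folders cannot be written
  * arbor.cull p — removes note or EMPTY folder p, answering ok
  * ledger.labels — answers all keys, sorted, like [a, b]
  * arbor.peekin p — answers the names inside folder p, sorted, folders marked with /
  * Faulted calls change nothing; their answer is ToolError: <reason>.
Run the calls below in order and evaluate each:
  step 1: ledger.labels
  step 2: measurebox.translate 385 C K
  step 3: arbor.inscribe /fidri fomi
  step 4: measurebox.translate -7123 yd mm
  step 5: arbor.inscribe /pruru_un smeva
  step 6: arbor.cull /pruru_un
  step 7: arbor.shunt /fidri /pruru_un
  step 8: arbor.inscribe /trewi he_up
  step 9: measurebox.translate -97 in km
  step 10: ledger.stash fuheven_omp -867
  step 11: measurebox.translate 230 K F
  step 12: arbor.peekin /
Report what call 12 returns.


I run ledger.labels, giving [snawi].
I run measurebox.translate(v='385', u_from='C', u_to='K'), — result: 13163/20.
I use arbor.inscribe(p='/fidri', c='fomi'), → created.
Then measurebox.translate(v='-7123', u_from='yd', u_to='mm'), and observe -32566356/5.
I use arbor.inscribe(p='/pruru_un', c='smeva'), and observe created.
Next I call arbor.cull(p='/pruru_un'), yielding ok.
I use arbor.shunt(s='/fidri', d='/pruru_un'), — result: ok.
Now I run arbor.inscribe(p='/trewi', c='he_up'): created.
I try measurebox.translate(v='-97', u_from='in', u_to='km'), → -12319/5000000.
I call ledger.stash(k='fuheven_omp', v='-867'), and see nil.
I run measurebox.translate(v='230', u_from='K', u_to='F'), and get -4567/100.
I invoke arbor.peekin(p='/'), and observe [pruru_un, trewi].

Answer: [pruru_un, trewi]


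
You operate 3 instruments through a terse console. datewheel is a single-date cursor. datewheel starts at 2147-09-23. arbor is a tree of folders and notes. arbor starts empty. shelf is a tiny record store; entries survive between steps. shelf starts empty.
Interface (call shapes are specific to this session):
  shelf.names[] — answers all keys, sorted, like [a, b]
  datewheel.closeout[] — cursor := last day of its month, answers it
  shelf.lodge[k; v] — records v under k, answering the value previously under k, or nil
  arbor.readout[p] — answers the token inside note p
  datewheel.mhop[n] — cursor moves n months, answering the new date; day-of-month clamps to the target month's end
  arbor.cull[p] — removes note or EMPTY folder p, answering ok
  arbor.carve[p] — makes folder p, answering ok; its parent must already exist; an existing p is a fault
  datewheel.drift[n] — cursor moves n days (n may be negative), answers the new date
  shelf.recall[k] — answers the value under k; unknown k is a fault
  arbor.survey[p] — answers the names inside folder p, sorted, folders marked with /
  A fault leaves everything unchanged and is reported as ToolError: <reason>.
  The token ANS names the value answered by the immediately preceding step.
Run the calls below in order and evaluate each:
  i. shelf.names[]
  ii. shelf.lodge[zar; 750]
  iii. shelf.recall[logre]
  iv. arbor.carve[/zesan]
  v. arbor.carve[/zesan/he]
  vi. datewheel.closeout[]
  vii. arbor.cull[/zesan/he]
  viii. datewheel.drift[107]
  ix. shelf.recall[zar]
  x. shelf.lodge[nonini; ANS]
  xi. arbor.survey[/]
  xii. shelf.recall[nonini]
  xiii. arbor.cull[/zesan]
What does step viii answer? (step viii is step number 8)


Answer: 2148-01-15

Derivation:
Then names, and get [].
Now I run lodge passing k=zar, v=750, giving nil.
I run recall passing k=logre, giving ToolError: no such key logre.
Invoking carve passing p=/zesan, and see ok.
I call carve passing p=/zesan/he, → ok.
I call closeout(), and observe 2147-09-30.
I call cull passing p=/zesan/he, and observe ok.
I use drift passing n=107, yielding 2148-01-15.
I invoke recall passing k=zar, and observe 750.
I try lodge passing k=nonini, v=ANS, giving nil.
Then survey passing p=/, and see [zesan/].
I run recall passing k=nonini, giving 750.
I run cull passing p=/zesan, → ok.


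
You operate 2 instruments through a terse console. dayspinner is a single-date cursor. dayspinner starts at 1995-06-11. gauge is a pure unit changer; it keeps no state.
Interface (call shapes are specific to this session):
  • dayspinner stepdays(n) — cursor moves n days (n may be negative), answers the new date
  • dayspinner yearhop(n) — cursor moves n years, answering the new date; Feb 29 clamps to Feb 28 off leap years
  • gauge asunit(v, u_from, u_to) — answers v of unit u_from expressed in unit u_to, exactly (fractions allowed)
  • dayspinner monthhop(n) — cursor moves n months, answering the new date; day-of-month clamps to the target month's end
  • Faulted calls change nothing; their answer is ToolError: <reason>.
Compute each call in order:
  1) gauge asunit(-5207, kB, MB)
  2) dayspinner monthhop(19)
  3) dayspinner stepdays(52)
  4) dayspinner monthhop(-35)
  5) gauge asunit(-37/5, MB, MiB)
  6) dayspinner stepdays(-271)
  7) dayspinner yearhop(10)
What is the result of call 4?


Answer: 1994-04-04

Derivation:
// 1. gauge asunit(v='-5207', u_from='kB', u_to='MB') : -5207/1000
// 2. dayspinner monthhop(n='19') : 1997-01-11
// 3. dayspinner stepdays(n='52') : 1997-03-04
// 4. dayspinner monthhop(n='-35') : 1994-04-04
// 5. gauge asunit(v='-37/5', u_from='MB', u_to='MiB') : -115625/16384
// 6. dayspinner stepdays(n='-271') : 1993-07-07
// 7. dayspinner yearhop(n='10') : 2003-07-07


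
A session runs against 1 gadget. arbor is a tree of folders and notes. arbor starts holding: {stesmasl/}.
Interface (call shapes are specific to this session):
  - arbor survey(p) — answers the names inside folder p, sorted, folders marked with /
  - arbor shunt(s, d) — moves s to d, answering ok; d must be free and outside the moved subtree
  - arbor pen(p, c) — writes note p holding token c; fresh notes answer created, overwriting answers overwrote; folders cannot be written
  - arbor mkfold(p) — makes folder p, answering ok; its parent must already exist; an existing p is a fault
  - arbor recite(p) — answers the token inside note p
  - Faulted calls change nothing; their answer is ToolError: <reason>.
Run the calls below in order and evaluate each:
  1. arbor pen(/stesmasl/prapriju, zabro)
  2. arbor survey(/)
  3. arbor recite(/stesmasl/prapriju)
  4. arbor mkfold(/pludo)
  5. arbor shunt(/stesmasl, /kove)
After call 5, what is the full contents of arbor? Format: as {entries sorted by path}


Act: arbor pen[p='/stesmasl/prapriju'; c='zabro']
Obs: created
Act: arbor survey[p='/']
Obs: [stesmasl/]
Act: arbor recite[p='/stesmasl/prapriju']
Obs: zabro
Act: arbor mkfold[p='/pludo']
Obs: ok
Act: arbor shunt[s='/stesmasl'; d='/kove']
Obs: ok

Answer: {kove/, kove/prapriju=zabro, pludo/}


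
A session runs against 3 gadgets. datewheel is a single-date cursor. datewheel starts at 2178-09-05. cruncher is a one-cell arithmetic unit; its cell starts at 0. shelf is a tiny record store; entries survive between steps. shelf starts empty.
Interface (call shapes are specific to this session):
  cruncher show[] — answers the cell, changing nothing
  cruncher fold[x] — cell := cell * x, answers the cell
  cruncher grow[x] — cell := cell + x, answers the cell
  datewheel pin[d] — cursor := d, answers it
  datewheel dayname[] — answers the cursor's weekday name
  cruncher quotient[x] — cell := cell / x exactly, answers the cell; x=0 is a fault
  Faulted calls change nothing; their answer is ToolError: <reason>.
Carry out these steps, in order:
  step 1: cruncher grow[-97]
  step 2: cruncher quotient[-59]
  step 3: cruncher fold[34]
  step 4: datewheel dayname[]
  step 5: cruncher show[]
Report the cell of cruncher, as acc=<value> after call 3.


Answer: acc=3298/59

Derivation:
>>> cruncher grow -97
[out] -97
>>> cruncher quotient -59
[out] 97/59
>>> cruncher fold 34
[out] 3298/59
>>> datewheel dayname
[out] Saturday
>>> cruncher show
[out] 3298/59


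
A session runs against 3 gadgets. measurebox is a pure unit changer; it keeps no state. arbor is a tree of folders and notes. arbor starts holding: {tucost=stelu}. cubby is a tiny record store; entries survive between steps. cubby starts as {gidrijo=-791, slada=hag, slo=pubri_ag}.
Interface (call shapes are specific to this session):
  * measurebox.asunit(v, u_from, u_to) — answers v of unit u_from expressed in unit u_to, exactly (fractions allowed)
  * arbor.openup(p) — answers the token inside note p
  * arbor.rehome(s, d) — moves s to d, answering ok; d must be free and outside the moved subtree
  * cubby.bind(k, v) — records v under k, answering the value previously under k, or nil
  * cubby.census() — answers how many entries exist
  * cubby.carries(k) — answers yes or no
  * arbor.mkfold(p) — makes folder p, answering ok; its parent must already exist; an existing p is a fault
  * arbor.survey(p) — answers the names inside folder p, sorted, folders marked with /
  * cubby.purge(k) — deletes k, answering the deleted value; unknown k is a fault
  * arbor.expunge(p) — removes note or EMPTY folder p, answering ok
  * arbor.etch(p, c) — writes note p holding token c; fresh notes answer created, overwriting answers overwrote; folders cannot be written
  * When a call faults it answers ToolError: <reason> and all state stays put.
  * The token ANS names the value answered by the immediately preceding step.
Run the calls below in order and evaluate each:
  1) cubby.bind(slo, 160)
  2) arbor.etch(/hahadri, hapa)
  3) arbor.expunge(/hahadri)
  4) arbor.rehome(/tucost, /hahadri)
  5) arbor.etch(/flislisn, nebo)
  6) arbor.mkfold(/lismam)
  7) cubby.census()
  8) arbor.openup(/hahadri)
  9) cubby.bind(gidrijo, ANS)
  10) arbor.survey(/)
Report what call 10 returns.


% bind(slo, 160) -> pubri_ag
% etch(/hahadri, hapa) -> created
% expunge(/hahadri) -> ok
% rehome(/tucost, /hahadri) -> ok
% etch(/flislisn, nebo) -> created
% mkfold(/lismam) -> ok
% census() -> 3
% openup(/hahadri) -> stelu
% bind(gidrijo, ANS) -> -791
% survey(/) -> [flislisn, hahadri, lismam/]

Answer: [flislisn, hahadri, lismam/]


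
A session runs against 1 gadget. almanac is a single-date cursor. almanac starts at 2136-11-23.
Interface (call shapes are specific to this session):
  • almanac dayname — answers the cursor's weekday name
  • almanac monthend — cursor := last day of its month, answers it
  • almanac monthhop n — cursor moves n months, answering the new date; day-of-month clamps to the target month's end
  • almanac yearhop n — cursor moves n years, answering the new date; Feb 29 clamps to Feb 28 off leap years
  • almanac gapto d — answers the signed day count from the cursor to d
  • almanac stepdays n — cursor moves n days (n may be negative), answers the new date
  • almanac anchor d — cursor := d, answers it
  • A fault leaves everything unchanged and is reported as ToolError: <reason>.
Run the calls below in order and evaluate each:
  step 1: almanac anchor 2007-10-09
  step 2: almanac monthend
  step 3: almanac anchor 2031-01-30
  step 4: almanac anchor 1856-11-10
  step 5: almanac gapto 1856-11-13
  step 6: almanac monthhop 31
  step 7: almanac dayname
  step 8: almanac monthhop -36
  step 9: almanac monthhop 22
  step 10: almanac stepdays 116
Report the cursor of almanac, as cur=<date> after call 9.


Answer: cur=1858-04-10

Derivation:
// 1. almanac anchor(d: 2007-10-09) -> 2007-10-09
// 2. almanac monthend() -> 2007-10-31
// 3. almanac anchor(d: 2031-01-30) -> 2031-01-30
// 4. almanac anchor(d: 1856-11-10) -> 1856-11-10
// 5. almanac gapto(d: 1856-11-13) -> 3
// 6. almanac monthhop(n: 31) -> 1859-06-10
// 7. almanac dayname() -> Friday
// 8. almanac monthhop(n: -36) -> 1856-06-10
// 9. almanac monthhop(n: 22) -> 1858-04-10
// 10. almanac stepdays(n: 116) -> 1858-08-04
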